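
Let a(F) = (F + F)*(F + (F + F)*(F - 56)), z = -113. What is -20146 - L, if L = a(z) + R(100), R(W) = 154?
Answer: 8586006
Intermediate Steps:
a(F) = 2*F*(F + 2*F*(-56 + F)) (a(F) = (2*F)*(F + (2*F)*(-56 + F)) = (2*F)*(F + 2*F*(-56 + F)) = 2*F*(F + 2*F*(-56 + F)))
L = -8606152 (L = (-113)²*(-222 + 4*(-113)) + 154 = 12769*(-222 - 452) + 154 = 12769*(-674) + 154 = -8606306 + 154 = -8606152)
-20146 - L = -20146 - 1*(-8606152) = -20146 + 8606152 = 8586006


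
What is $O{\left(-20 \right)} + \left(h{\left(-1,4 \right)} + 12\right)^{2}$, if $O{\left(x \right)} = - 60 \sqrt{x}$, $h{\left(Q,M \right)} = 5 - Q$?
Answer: $324 - 120 i \sqrt{5} \approx 324.0 - 268.33 i$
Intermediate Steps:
$O{\left(-20 \right)} + \left(h{\left(-1,4 \right)} + 12\right)^{2} = - 60 \sqrt{-20} + \left(\left(5 - -1\right) + 12\right)^{2} = - 60 \cdot 2 i \sqrt{5} + \left(\left(5 + 1\right) + 12\right)^{2} = - 120 i \sqrt{5} + \left(6 + 12\right)^{2} = - 120 i \sqrt{5} + 18^{2} = - 120 i \sqrt{5} + 324 = 324 - 120 i \sqrt{5}$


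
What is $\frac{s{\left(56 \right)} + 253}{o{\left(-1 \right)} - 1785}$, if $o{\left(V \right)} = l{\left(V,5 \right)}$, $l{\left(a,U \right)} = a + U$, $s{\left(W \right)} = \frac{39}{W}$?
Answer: $- \frac{14207}{99736} \approx -0.14245$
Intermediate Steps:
$l{\left(a,U \right)} = U + a$
$o{\left(V \right)} = 5 + V$
$\frac{s{\left(56 \right)} + 253}{o{\left(-1 \right)} - 1785} = \frac{\frac{39}{56} + 253}{\left(5 - 1\right) - 1785} = \frac{39 \cdot \frac{1}{56} + 253}{4 - 1785} = \frac{\frac{39}{56} + 253}{-1781} = \frac{14207}{56} \left(- \frac{1}{1781}\right) = - \frac{14207}{99736}$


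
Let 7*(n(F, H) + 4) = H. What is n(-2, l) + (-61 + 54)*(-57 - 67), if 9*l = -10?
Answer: 54422/63 ≈ 863.84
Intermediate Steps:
l = -10/9 (l = (1/9)*(-10) = -10/9 ≈ -1.1111)
n(F, H) = -4 + H/7
n(-2, l) + (-61 + 54)*(-57 - 67) = (-4 + (1/7)*(-10/9)) + (-61 + 54)*(-57 - 67) = (-4 - 10/63) - 7*(-124) = -262/63 + 868 = 54422/63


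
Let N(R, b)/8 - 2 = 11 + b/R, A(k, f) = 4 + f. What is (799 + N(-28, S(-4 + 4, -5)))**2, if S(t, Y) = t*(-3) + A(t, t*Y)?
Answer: 39853969/49 ≈ 8.1335e+5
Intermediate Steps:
S(t, Y) = 4 - 3*t + Y*t (S(t, Y) = t*(-3) + (4 + t*Y) = -3*t + (4 + Y*t) = 4 - 3*t + Y*t)
N(R, b) = 104 + 8*b/R (N(R, b) = 16 + 8*(11 + b/R) = 16 + (88 + 8*b/R) = 104 + 8*b/R)
(799 + N(-28, S(-4 + 4, -5)))**2 = (799 + (104 + 8*(4 - 3*(-4 + 4) - 5*(-4 + 4))/(-28)))**2 = (799 + (104 + 8*(4 - 3*0 - 5*0)*(-1/28)))**2 = (799 + (104 + 8*(4 + 0 + 0)*(-1/28)))**2 = (799 + (104 + 8*4*(-1/28)))**2 = (799 + (104 - 8/7))**2 = (799 + 720/7)**2 = (6313/7)**2 = 39853969/49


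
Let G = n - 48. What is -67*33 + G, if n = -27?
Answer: -2286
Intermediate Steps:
G = -75 (G = -27 - 48 = -75)
-67*33 + G = -67*33 - 75 = -2211 - 75 = -2286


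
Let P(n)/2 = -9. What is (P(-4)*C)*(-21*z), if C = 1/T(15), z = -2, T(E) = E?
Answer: -252/5 ≈ -50.400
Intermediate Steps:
P(n) = -18 (P(n) = 2*(-9) = -18)
C = 1/15 ≈ 0.066667
(P(-4)*C)*(-21*z) = (-18*1/15)*(-21*(-2)) = -6/5*42 = -252/5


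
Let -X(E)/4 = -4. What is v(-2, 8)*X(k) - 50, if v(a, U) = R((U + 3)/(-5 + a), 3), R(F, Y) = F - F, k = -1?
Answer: -50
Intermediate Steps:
R(F, Y) = 0
X(E) = 16 (X(E) = -4*(-4) = 16)
v(a, U) = 0
v(-2, 8)*X(k) - 50 = 0*16 - 50 = 0 - 50 = -50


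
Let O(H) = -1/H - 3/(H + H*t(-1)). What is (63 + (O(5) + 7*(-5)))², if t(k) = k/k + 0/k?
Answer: 3025/4 ≈ 756.25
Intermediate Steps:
t(k) = 1 (t(k) = 1 + 0 = 1)
O(H) = -5/(2*H) (O(H) = -1/H - 3/(H + H*1) = -1/H - 3/(H + H) = -1/H - 3*1/(2*H) = -1/H - 3/(2*H) = -5/(2*H))
(63 + (O(5) + 7*(-5)))² = (63 + (-5/2/5 + 7*(-5)))² = (63 + (-5/2*⅕ - 35))² = (63 + (-½ - 35))² = (63 - 71/2)² = (55/2)² = 3025/4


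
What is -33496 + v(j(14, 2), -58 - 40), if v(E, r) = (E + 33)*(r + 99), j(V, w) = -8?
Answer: -33471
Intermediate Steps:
v(E, r) = (33 + E)*(99 + r)
-33496 + v(j(14, 2), -58 - 40) = -33496 + (3267 + 33*(-58 - 40) + 99*(-8) - 8*(-58 - 40)) = -33496 + (3267 + 33*(-98) - 792 - 8*(-98)) = -33496 + (3267 - 3234 - 792 + 784) = -33496 + 25 = -33471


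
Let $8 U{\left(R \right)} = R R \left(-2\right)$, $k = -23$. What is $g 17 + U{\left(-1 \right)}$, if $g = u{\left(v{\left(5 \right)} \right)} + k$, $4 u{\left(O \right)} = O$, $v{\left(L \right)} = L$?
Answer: $-370$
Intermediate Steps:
$u{\left(O \right)} = \frac{O}{4}$
$g = - \frac{87}{4}$ ($g = \frac{1}{4} \cdot 5 - 23 = \frac{5}{4} - 23 = - \frac{87}{4} \approx -21.75$)
$U{\left(R \right)} = - \frac{R^{2}}{4}$ ($U{\left(R \right)} = \frac{R R \left(-2\right)}{8} = \frac{R^{2} \left(-2\right)}{8} = \frac{\left(-2\right) R^{2}}{8} = - \frac{R^{2}}{4}$)
$g 17 + U{\left(-1 \right)} = \left(- \frac{87}{4}\right) 17 - \frac{\left(-1\right)^{2}}{4} = - \frac{1479}{4} - \frac{1}{4} = -370$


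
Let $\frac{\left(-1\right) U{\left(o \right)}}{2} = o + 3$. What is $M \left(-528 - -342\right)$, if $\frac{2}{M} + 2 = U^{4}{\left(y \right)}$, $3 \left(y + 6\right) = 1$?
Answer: $- \frac{15066}{32687} \approx -0.46092$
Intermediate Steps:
$y = - \frac{17}{3}$ ($y = -6 + \frac{1}{3} \cdot 1 = -6 + \frac{1}{3} = - \frac{17}{3} \approx -5.6667$)
$U{\left(o \right)} = -6 - 2 o$ ($U{\left(o \right)} = - 2 \left(o + 3\right) = - 2 \left(3 + o\right) = -6 - 2 o$)
$M = \frac{81}{32687}$ ($M = \frac{2}{-2 + \left(-6 - - \frac{34}{3}\right)^{4}} = \frac{2}{-2 + \left(-6 + \frac{34}{3}\right)^{4}} = \frac{2}{-2 + \left(\frac{16}{3}\right)^{4}} = \frac{2}{-2 + \frac{65536}{81}} = \frac{2}{\frac{65374}{81}} = 2 \cdot \frac{81}{65374} = \frac{81}{32687} \approx 0.002478$)
$M \left(-528 - -342\right) = \frac{81 \left(-528 - -342\right)}{32687} = \frac{81 \left(-528 + 342\right)}{32687} = \frac{81}{32687} \left(-186\right) = - \frac{15066}{32687}$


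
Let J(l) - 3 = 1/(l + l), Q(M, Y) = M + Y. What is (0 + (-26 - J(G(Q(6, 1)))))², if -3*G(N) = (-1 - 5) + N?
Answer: 3025/4 ≈ 756.25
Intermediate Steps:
G(N) = 2 - N/3 (G(N) = -((-1 - 5) + N)/3 = -(-6 + N)/3 = 2 - N/3)
J(l) = 3 + 1/(2*l) (J(l) = 3 + 1/(l + l) = 3 + 1/(2*l))
(0 + (-26 - J(G(Q(6, 1)))))² = (0 + (-26 - (3 + 1/(2*(2 - (6 + 1)/3)))))² = (0 + (-26 - (3 + 1/(2*(2 - ⅓*7)))))² = (0 + (-26 - (3 + 1/(2*(2 - 7/3)))))² = (0 + (-26 - (3 + 1/(2*(-⅓)))))² = (0 + (-26 - (3 + (½)*(-3))))² = (0 + (-26 - (3 - 3/2)))² = (0 + (-26 - 1*3/2))² = (0 + (-26 - 3/2))² = (0 - 55/2)² = (-55/2)² = 3025/4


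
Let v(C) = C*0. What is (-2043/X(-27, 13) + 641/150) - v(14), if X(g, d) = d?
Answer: -298117/1950 ≈ -152.88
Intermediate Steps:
v(C) = 0
(-2043/X(-27, 13) + 641/150) - v(14) = (-2043/13 + 641/150) - 1*0 = (-2043*1/13 + 641*(1/150)) + 0 = (-2043/13 + 641/150) + 0 = -298117/1950 + 0 = -298117/1950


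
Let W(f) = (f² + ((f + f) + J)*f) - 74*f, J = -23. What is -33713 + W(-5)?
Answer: -33153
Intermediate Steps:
W(f) = f² - 74*f + f*(-23 + 2*f) (W(f) = (f² + ((f + f) - 23)*f) - 74*f = (f² + (2*f - 23)*f) - 74*f = (f² + (-23 + 2*f)*f) - 74*f = (f² + f*(-23 + 2*f)) - 74*f = f² - 74*f + f*(-23 + 2*f))
-33713 + W(-5) = -33713 - 5*(-97 + 3*(-5)) = -33713 - 5*(-97 - 15) = -33713 - 5*(-112) = -33713 + 560 = -33153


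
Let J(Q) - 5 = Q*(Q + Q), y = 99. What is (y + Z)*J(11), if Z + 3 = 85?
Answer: 44707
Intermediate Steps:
Z = 82 (Z = -3 + 85 = 82)
J(Q) = 5 + 2*Q² (J(Q) = 5 + Q*(Q + Q) = 5 + Q*(2*Q) = 5 + 2*Q²)
(y + Z)*J(11) = (99 + 82)*(5 + 2*11²) = 181*(5 + 2*121) = 181*(5 + 242) = 181*247 = 44707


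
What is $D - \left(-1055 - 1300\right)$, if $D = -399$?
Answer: $1956$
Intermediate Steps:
$D - \left(-1055 - 1300\right) = -399 - \left(-1055 - 1300\right) = -399 - -2355 = -399 + 2355 = 1956$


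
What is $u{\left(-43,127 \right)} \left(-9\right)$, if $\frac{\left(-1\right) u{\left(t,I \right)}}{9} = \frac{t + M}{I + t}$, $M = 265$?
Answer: $\frac{2997}{14} \approx 214.07$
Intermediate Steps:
$u{\left(t,I \right)} = - \frac{9 \left(265 + t\right)}{I + t}$ ($u{\left(t,I \right)} = - 9 \frac{t + 265}{I + t} = - 9 \frac{265 + t}{I + t} = - \frac{9 \left(265 + t\right)}{I + t}$)
$u{\left(-43,127 \right)} \left(-9\right) = \frac{9 \left(-265 - -43\right)}{127 - 43} \left(-9\right) = \frac{9 \left(-265 + 43\right)}{84} \left(-9\right) = 9 \cdot \frac{1}{84} \left(-222\right) \left(-9\right) = \left(- \frac{333}{14}\right) \left(-9\right) = \frac{2997}{14}$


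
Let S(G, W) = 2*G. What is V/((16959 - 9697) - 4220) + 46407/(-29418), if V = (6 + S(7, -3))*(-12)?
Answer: -8235023/4971642 ≈ -1.6564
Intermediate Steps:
V = -240 (V = (6 + 2*7)*(-12) = (6 + 14)*(-12) = 20*(-12) = -240)
V/((16959 - 9697) - 4220) + 46407/(-29418) = -240/((16959 - 9697) - 4220) + 46407/(-29418) = -240/(7262 - 4220) + 46407*(-1/29418) = -240/3042 - 15469/9806 = -240*1/3042 - 15469/9806 = -40/507 - 15469/9806 = -8235023/4971642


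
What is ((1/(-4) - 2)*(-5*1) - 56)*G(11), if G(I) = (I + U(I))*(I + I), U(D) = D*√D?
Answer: -21659/2 - 21659*√11/2 ≈ -46747.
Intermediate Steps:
U(D) = D^(3/2)
G(I) = 2*I*(I + I^(3/2)) (G(I) = (I + I^(3/2))*(I + I) = (I + I^(3/2))*(2*I) = 2*I*(I + I^(3/2)))
((1/(-4) - 2)*(-5*1) - 56)*G(11) = ((1/(-4) - 2)*(-5*1) - 56)*(2*11*(11 + 11^(3/2))) = ((-¼ - 2)*(-5) - 56)*(2*11*(11 + 11*√11)) = (-9/4*(-5) - 56)*(242 + 242*√11) = (45/4 - 56)*(242 + 242*√11) = -179*(242 + 242*√11)/4 = -21659/2 - 21659*√11/2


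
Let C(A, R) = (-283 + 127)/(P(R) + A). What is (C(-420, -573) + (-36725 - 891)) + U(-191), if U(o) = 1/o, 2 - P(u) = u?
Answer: -1113651631/29605 ≈ -37617.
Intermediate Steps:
P(u) = 2 - u
C(A, R) = -156/(2 + A - R) (C(A, R) = (-283 + 127)/((2 - R) + A) = -156/(2 + A - R))
(C(-420, -573) + (-36725 - 891)) + U(-191) = (-156/(2 - 420 - 1*(-573)) + (-36725 - 891)) + 1/(-191) = (-156/(2 - 420 + 573) - 37616) - 1/191 = (-156/155 - 37616) - 1/191 = -5830636/155 - 1/191 = -1113651631/29605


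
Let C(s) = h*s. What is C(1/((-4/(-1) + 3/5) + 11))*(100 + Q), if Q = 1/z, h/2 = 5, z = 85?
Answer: 42505/663 ≈ 64.110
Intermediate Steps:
h = 10 (h = 2*5 = 10)
C(s) = 10*s
Q = 1/85 ≈ 0.011765
C(1/((-4/(-1) + 3/5) + 11))*(100 + Q) = (10/((-4/(-1) + 3/5) + 11))*(100 + 1/85) = (10/((-4*(-1) + 3*(⅕)) + 11))*(8501/85) = (10/((4 + ⅗) + 11))*(8501/85) = (10/(23/5 + 11))*(8501/85) = (10/(78/5))*(8501/85) = (10*(5/78))*(8501/85) = (25/39)*(8501/85) = 42505/663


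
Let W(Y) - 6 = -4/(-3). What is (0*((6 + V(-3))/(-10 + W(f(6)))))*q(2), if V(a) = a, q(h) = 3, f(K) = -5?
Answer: 0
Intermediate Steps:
W(Y) = 22/3 (W(Y) = 6 - 4/(-3) = 6 - 4*(-⅓) = 6 + 4/3 = 22/3)
(0*((6 + V(-3))/(-10 + W(f(6)))))*q(2) = (0*((6 - 3)/(-10 + 22/3)))*3 = (0*(3/(-8/3)))*3 = (0*(3*(-3/8)))*3 = (0*(-9/8))*3 = 0*3 = 0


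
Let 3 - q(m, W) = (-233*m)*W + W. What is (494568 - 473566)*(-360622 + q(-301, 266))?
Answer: -399379555526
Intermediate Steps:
q(m, W) = 3 - W + 233*W*m (q(m, W) = 3 - ((-233*m)*W + W) = 3 - (-233*W*m + W) = 3 - (W - 233*W*m) = 3 + (-W + 233*W*m) = 3 - W + 233*W*m)
(494568 - 473566)*(-360622 + q(-301, 266)) = (494568 - 473566)*(-360622 + (3 - 1*266 + 233*266*(-301))) = 21002*(-360622 + (3 - 266 - 18655378)) = 21002*(-360622 - 18655641) = 21002*(-19016263) = -399379555526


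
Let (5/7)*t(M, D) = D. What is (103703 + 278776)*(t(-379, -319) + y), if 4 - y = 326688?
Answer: -625602923787/5 ≈ -1.2512e+11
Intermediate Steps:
y = -326684 (y = 4 - 1*326688 = 4 - 326688 = -326684)
t(M, D) = 7*D/5
(103703 + 278776)*(t(-379, -319) + y) = (103703 + 278776)*((7/5)*(-319) - 326684) = 382479*(-2233/5 - 326684) = 382479*(-1635653/5) = -625602923787/5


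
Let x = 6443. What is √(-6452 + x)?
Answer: 3*I ≈ 3.0*I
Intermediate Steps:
√(-6452 + x) = √(-6452 + 6443) = √(-9) = 3*I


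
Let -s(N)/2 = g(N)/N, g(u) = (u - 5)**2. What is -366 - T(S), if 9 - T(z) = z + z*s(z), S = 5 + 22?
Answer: -1316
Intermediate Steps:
S = 27
g(u) = (-5 + u)**2
s(N) = -2*(-5 + N)**2/N
T(z) = 9 - z + 2*(-5 + z)**2 (T(z) = 9 - (z + z*(-2*(-5 + z)**2/z)) = 9 - (z - 2*(-5 + z)**2) = 9 + (-z + 2*(-5 + z)**2) = 9 - z + 2*(-5 + z)**2)
-366 - T(S) = -366 - (9 - 1*27 + 2*(-5 + 27)**2) = -366 - (9 - 27 + 2*22**2) = -366 - (9 - 27 + 2*484) = -366 - (9 - 27 + 968) = -366 - 1*950 = -366 - 950 = -1316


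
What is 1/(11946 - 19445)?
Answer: -1/7499 ≈ -0.00013335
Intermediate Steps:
1/(11946 - 19445) = 1/(-7499) = -1/7499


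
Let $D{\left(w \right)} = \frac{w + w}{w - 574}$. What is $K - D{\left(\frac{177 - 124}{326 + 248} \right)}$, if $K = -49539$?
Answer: $- \frac{16319285891}{329423} \approx -49539.0$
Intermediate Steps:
$D{\left(w \right)} = \frac{2 w}{-574 + w}$
$K - D{\left(\frac{177 - 124}{326 + 248} \right)} = -49539 - \frac{2 \frac{177 - 124}{326 + 248}}{-574 + \frac{177 - 124}{326 + 248}} = -49539 - \frac{2 \cdot \frac{53}{574}}{-574 + \frac{53}{574}} = -49539 - \frac{2 \cdot 53 \cdot \frac{1}{574}}{-574 + 53 \cdot \frac{1}{574}} = -49539 - 2 \cdot \frac{53}{574} \frac{1}{-574 + \frac{53}{574}} = -49539 - 2 \cdot \frac{53}{574} \frac{1}{- \frac{329423}{574}} = -49539 - 2 \cdot \frac{53}{574} \left(- \frac{574}{329423}\right) = -49539 - - \frac{106}{329423} = -49539 + \frac{106}{329423} = - \frac{16319285891}{329423}$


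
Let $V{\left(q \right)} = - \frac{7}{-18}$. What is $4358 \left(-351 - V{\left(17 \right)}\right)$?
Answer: $- \frac{13782175}{9} \approx -1.5314 \cdot 10^{6}$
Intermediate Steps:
$V{\left(q \right)} = \frac{7}{18}$ ($V{\left(q \right)} = \left(-7\right) \left(- \frac{1}{18}\right) = \frac{7}{18}$)
$4358 \left(-351 - V{\left(17 \right)}\right) = 4358 \left(-351 - \frac{7}{18}\right) = 4358 \left(- \frac{6325}{18}\right) = - \frac{13782175}{9}$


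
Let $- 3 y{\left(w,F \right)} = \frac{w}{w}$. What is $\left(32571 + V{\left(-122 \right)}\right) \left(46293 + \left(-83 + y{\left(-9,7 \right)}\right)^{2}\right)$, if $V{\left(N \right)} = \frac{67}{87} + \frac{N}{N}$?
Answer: $\frac{1357793283847}{783} \approx 1.7341 \cdot 10^{9}$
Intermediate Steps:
$y{\left(w,F \right)} = - \frac{1}{3}$ ($y{\left(w,F \right)} = - \frac{w \frac{1}{w}}{3} = \left(- \frac{1}{3}\right) 1 = - \frac{1}{3}$)
$V{\left(N \right)} = \frac{154}{87}$ ($V{\left(N \right)} = 67 \cdot \frac{1}{87} + 1 = \frac{67}{87} + 1 = \frac{154}{87}$)
$\left(32571 + V{\left(-122 \right)}\right) \left(46293 + \left(-83 + y{\left(-9,7 \right)}\right)^{2}\right) = \left(32571 + \frac{154}{87}\right) \left(46293 + \left(-83 - \frac{1}{3}\right)^{2}\right) = \frac{2833831 \left(46293 + \left(- \frac{250}{3}\right)^{2}\right)}{87} = \frac{2833831 \left(46293 + \frac{62500}{9}\right)}{87} = \frac{2833831}{87} \cdot \frac{479137}{9} = \frac{1357793283847}{783}$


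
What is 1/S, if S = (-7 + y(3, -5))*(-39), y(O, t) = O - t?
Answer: -1/39 ≈ -0.025641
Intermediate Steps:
S = -39 (S = (-7 + (3 - 1*(-5)))*(-39) = (-7 + (3 + 5))*(-39) = (-7 + 8)*(-39) = 1*(-39) = -39)
1/S = 1/(-39) = -1/39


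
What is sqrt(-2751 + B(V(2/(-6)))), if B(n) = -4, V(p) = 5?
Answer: I*sqrt(2755) ≈ 52.488*I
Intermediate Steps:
sqrt(-2751 + B(V(2/(-6)))) = sqrt(-2751 - 4) = sqrt(-2755) = I*sqrt(2755)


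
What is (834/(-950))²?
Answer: 173889/225625 ≈ 0.77070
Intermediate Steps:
(834/(-950))² = (834*(-1/950))² = (-417/475)² = 173889/225625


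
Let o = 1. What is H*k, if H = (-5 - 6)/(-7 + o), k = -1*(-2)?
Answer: 11/3 ≈ 3.6667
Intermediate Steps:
k = 2
H = 11/6 (H = (-5 - 6)/(-7 + 1) = -11/(-6) = -11*(-1/6) = 11/6 ≈ 1.8333)
H*k = (11/6)*2 = 11/3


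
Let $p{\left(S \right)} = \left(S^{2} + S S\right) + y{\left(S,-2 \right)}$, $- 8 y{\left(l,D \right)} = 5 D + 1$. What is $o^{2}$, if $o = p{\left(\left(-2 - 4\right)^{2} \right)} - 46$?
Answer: $\frac{415222129}{64} \approx 6.4878 \cdot 10^{6}$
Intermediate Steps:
$y{\left(l,D \right)} = - \frac{1}{8} - \frac{5 D}{8}$ ($y{\left(l,D \right)} = - \frac{5 D + 1}{8} = - \frac{1 + 5 D}{8} = - \frac{1}{8} - \frac{5 D}{8}$)
$p{\left(S \right)} = \frac{9}{8} + 2 S^{2}$ ($p{\left(S \right)} = \left(S^{2} + S S\right) - - \frac{9}{8} = \left(S^{2} + S^{2}\right) + \left(- \frac{1}{8} + \frac{5}{4}\right) = 2 S^{2} + \frac{9}{8} = \frac{9}{8} + 2 S^{2}$)
$o = \frac{20377}{8}$ ($o = \left(\frac{9}{8} + 2 \left(\left(-2 - 4\right)^{2}\right)^{2}\right) - 46 = \left(\frac{9}{8} + 2 \left(\left(-6\right)^{2}\right)^{2}\right) - 46 = \left(\frac{9}{8} + 2 \cdot 36^{2}\right) - 46 = \left(\frac{9}{8} + 2 \cdot 1296\right) - 46 = \left(\frac{9}{8} + 2592\right) - 46 = \frac{20745}{8} - 46 = \frac{20377}{8} \approx 2547.1$)
$o^{2} = \left(\frac{20377}{8}\right)^{2} = \frac{415222129}{64}$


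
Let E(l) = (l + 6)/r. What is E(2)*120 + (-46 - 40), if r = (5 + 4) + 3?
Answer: -6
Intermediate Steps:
r = 12 (r = 9 + 3 = 12)
E(l) = 1/2 + l/12 (E(l) = (l + 6)/12 = (6 + l)/12 = 1/2 + l/12)
E(2)*120 + (-46 - 40) = (1/2 + (1/12)*2)*120 + (-46 - 40) = (1/2 + 1/6)*120 - 86 = (2/3)*120 - 86 = 80 - 86 = -6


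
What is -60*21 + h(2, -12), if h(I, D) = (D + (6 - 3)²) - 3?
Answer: -1266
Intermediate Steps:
h(I, D) = 6 + D (h(I, D) = (D + 3²) - 3 = (D + 9) - 3 = (9 + D) - 3 = 6 + D)
-60*21 + h(2, -12) = -60*21 + (6 - 12) = -1260 - 6 = -1266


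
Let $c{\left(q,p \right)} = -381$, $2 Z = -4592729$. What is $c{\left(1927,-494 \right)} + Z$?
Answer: $- \frac{4593491}{2} \approx -2.2967 \cdot 10^{6}$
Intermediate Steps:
$Z = - \frac{4592729}{2}$ ($Z = \frac{1}{2} \left(-4592729\right) = - \frac{4592729}{2} \approx -2.2964 \cdot 10^{6}$)
$c{\left(1927,-494 \right)} + Z = -381 - \frac{4592729}{2} = - \frac{4593491}{2}$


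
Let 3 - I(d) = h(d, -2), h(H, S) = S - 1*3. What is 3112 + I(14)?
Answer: 3120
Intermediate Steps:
h(H, S) = -3 + S (h(H, S) = S - 3 = -3 + S)
I(d) = 8 (I(d) = 3 - (-3 - 2) = 3 - 1*(-5) = 3 + 5 = 8)
3112 + I(14) = 3112 + 8 = 3120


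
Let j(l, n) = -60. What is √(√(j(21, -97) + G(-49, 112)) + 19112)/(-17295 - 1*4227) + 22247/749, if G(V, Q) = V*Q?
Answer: 22247/749 - √(19112 + 2*I*√1387)/21522 ≈ 29.696 - 1.2517e-5*I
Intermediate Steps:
G(V, Q) = Q*V
√(√(j(21, -97) + G(-49, 112)) + 19112)/(-17295 - 1*4227) + 22247/749 = √(√(-60 + 112*(-49)) + 19112)/(-17295 - 1*4227) + 22247/749 = √(√(-60 - 5488) + 19112)/(-17295 - 4227) + 22247*(1/749) = √(√(-5548) + 19112)/(-21522) + 22247/749 = √(2*I*√1387 + 19112)*(-1/21522) + 22247/749 = √(19112 + 2*I*√1387)*(-1/21522) + 22247/749 = -√(19112 + 2*I*√1387)/21522 + 22247/749 = 22247/749 - √(19112 + 2*I*√1387)/21522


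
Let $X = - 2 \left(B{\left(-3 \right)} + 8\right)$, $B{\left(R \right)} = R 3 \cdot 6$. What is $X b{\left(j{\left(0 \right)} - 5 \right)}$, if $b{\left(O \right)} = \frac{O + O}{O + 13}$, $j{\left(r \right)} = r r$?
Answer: $-115$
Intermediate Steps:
$B{\left(R \right)} = 18 R$ ($B{\left(R \right)} = 3 R 6 = 18 R$)
$j{\left(r \right)} = r^{2}$
$X = 92$ ($X = - 2 \left(18 \left(-3\right) + 8\right) = - 2 \left(-54 + 8\right) = \left(-2\right) \left(-46\right) = 92$)
$b{\left(O \right)} = \frac{2 O}{13 + O}$
$X b{\left(j{\left(0 \right)} - 5 \right)} = 92 \frac{2 \left(0^{2} - 5\right)}{13 - \left(5 - 0^{2}\right)} = 92 \frac{2 \left(0 - 5\right)}{13 + \left(0 - 5\right)} = 92 \cdot 2 \left(-5\right) \frac{1}{13 - 5} = 92 \cdot 2 \left(-5\right) \frac{1}{8} = 92 \left(- \frac{5}{4}\right) = -115$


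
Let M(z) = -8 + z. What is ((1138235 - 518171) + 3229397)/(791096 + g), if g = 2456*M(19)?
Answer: 3849461/818112 ≈ 4.7053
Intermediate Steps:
g = 27016 (g = 2456*(-8 + 19) = 2456*11 = 27016)
((1138235 - 518171) + 3229397)/(791096 + g) = ((1138235 - 518171) + 3229397)/(791096 + 27016) = (620064 + 3229397)/818112 = 3849461*(1/818112) = 3849461/818112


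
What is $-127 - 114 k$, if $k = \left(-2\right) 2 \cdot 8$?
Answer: $3521$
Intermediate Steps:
$k = -32$ ($k = \left(-4\right) 8 = -32$)
$-127 - 114 k = -127 - -3648 = -127 + 3648 = 3521$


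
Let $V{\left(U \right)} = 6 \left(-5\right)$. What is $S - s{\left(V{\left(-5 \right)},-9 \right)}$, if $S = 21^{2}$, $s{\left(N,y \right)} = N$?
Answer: $471$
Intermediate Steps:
$V{\left(U \right)} = -30$
$S = 441$
$S - s{\left(V{\left(-5 \right)},-9 \right)} = 441 - -30 = 441 + 30 = 471$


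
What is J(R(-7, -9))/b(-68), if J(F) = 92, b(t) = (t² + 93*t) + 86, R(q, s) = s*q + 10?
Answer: -46/807 ≈ -0.057001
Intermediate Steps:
R(q, s) = 10 + q*s (R(q, s) = q*s + 10 = 10 + q*s)
b(t) = 86 + t² + 93*t
J(R(-7, -9))/b(-68) = 92/(86 + (-68)² + 93*(-68)) = 92/(86 + 4624 - 6324) = 92/(-1614) = 92*(-1/1614) = -46/807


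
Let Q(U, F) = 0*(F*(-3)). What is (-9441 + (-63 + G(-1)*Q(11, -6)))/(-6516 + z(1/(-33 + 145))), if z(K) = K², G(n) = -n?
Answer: 119218176/81736703 ≈ 1.4586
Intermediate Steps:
Q(U, F) = 0 (Q(U, F) = 0*(-3*F) = 0)
(-9441 + (-63 + G(-1)*Q(11, -6)))/(-6516 + z(1/(-33 + 145))) = (-9441 + (-63 - 1*(-1)*0))/(-6516 + (1/(-33 + 145))²) = (-9441 + (-63 + 1*0))/(-6516 + (1/112)²) = (-9441 + (-63 + 0))/(-6516 + (1/112)²) = (-9441 - 63)/(-6516 + 1/12544) = -9504/(-81736703/12544) = -9504*(-12544/81736703) = 119218176/81736703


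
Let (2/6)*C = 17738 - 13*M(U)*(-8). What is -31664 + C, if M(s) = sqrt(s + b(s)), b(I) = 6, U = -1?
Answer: 21550 + 312*sqrt(5) ≈ 22248.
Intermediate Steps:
M(s) = sqrt(6 + s) (M(s) = sqrt(s + 6) = sqrt(6 + s))
C = 53214 + 312*sqrt(5) (C = 3*(17738 - 13*sqrt(6 - 1)*(-8)) = 3*(17738 - 13*sqrt(5)*(-8)) = 3*(17738 + 104*sqrt(5)) = 53214 + 312*sqrt(5) ≈ 53912.)
-31664 + C = -31664 + (53214 + 312*sqrt(5)) = 21550 + 312*sqrt(5)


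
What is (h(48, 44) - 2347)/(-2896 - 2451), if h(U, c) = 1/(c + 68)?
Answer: 262863/598864 ≈ 0.43894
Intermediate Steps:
h(U, c) = 1/(68 + c)
(h(48, 44) - 2347)/(-2896 - 2451) = (1/(68 + 44) - 2347)/(-2896 - 2451) = (1/112 - 2347)/(-5347) = (1/112 - 2347)*(-1/5347) = -262863/112*(-1/5347) = 262863/598864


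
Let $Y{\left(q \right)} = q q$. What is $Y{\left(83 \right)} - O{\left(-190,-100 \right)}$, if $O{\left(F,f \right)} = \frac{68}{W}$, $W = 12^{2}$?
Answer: $\frac{247987}{36} \approx 6888.5$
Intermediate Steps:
$Y{\left(q \right)} = q^{2}$
$W = 144$
$O{\left(F,f \right)} = \frac{17}{36}$ ($O{\left(F,f \right)} = \frac{68}{144} = 68 \cdot \frac{1}{144} = \frac{17}{36}$)
$Y{\left(83 \right)} - O{\left(-190,-100 \right)} = 83^{2} - \frac{17}{36} = 6889 - \frac{17}{36} = \frac{247987}{36}$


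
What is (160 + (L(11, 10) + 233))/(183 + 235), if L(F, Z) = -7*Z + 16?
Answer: 339/418 ≈ 0.81100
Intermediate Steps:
L(F, Z) = 16 - 7*Z
(160 + (L(11, 10) + 233))/(183 + 235) = (160 + ((16 - 7*10) + 233))/(183 + 235) = (160 + ((16 - 70) + 233))/418 = (160 + (-54 + 233))*(1/418) = (160 + 179)*(1/418) = 339*(1/418) = 339/418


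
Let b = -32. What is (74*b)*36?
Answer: -85248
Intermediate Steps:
(74*b)*36 = (74*(-32))*36 = -2368*36 = -85248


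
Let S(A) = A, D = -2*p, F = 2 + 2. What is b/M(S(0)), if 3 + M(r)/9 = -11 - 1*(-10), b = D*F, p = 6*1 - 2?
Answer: 8/9 ≈ 0.88889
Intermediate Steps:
p = 4 (p = 6 - 2 = 4)
F = 4
D = -8 (D = -2*4 = -8)
b = -32 (b = -8*4 = -32)
M(r) = -36 (M(r) = -27 + 9*(-11 - 1*(-10)) = -27 + 9*(-11 + 10) = -27 + 9*(-1) = -27 - 9 = -36)
b/M(S(0)) = -32/(-36) = -32*(-1/36) = 8/9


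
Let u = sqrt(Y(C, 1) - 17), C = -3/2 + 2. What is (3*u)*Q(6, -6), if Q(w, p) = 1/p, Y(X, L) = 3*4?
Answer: -I*sqrt(5)/2 ≈ -1.118*I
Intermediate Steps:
C = 1/2 (C = -3/2 + 2 = 1/2 ≈ 0.50000)
Y(X, L) = 12
u = I*sqrt(5) (u = sqrt(12 - 17) = sqrt(-5) = I*sqrt(5) ≈ 2.2361*I)
(3*u)*Q(6, -6) = (3*(I*sqrt(5)))/(-6) = (3*I*sqrt(5))*(-1/6) = -I*sqrt(5)/2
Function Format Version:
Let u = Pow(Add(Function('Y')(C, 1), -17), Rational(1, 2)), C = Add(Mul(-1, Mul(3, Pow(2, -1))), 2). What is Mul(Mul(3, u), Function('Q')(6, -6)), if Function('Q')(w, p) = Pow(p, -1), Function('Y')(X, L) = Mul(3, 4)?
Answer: Mul(Rational(-1, 2), I, Pow(5, Rational(1, 2))) ≈ Mul(-1.1180, I)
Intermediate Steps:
C = Rational(1, 2) (C = Add(Mul(-1, Mul(3, Rational(1, 2))), 2) = Add(Mul(-1, Rational(3, 2)), 2) = Add(Rational(-3, 2), 2) = Rational(1, 2) ≈ 0.50000)
Function('Y')(X, L) = 12
u = Mul(I, Pow(5, Rational(1, 2))) (u = Pow(Add(12, -17), Rational(1, 2)) = Pow(-5, Rational(1, 2)) = Mul(I, Pow(5, Rational(1, 2))) ≈ Mul(2.2361, I))
Mul(Mul(3, u), Function('Q')(6, -6)) = Mul(Mul(3, Mul(I, Pow(5, Rational(1, 2)))), Pow(-6, -1)) = Mul(Mul(3, I, Pow(5, Rational(1, 2))), Rational(-1, 6)) = Mul(Rational(-1, 2), I, Pow(5, Rational(1, 2)))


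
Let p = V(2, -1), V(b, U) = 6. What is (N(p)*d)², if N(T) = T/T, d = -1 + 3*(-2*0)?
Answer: 1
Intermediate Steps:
d = -1 (d = -1 + 3*0 = -1 + 0 = -1)
p = 6
N(T) = 1
(N(p)*d)² = (1*(-1))² = (-1)² = 1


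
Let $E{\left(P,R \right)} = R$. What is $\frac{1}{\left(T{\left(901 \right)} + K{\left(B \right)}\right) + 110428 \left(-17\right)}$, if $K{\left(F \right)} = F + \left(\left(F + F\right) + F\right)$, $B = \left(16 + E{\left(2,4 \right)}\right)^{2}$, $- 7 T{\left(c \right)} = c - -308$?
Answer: $- \frac{7}{13130941} \approx -5.3309 \cdot 10^{-7}$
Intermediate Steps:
$T{\left(c \right)} = -44 - \frac{c}{7}$ ($T{\left(c \right)} = - \frac{c - -308}{7} = - \frac{c + 308}{7} = - \frac{308 + c}{7} = -44 - \frac{c}{7}$)
$B = 400$ ($B = \left(16 + 4\right)^{2} = 20^{2} = 400$)
$K{\left(F \right)} = 4 F$ ($K{\left(F \right)} = F + \left(2 F + F\right) = F + 3 F = 4 F$)
$\frac{1}{\left(T{\left(901 \right)} + K{\left(B \right)}\right) + 110428 \left(-17\right)} = \frac{1}{\left(\left(-44 - \frac{901}{7}\right) + 4 \cdot 400\right) + 110428 \left(-17\right)} = \frac{1}{\left(\left(-44 - \frac{901}{7}\right) + 1600\right) - 1877276} = \frac{1}{\left(- \frac{1209}{7} + 1600\right) - 1877276} = \frac{1}{\frac{9991}{7} - 1877276} = \frac{1}{- \frac{13130941}{7}} = - \frac{7}{13130941}$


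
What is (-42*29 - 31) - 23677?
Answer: -24926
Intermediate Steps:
(-42*29 - 31) - 23677 = (-1218 - 31) - 23677 = -1249 - 23677 = -24926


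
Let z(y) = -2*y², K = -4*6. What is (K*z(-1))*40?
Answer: 1920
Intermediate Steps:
K = -24
(K*z(-1))*40 = -(-48)*(-1)²*40 = -(-48)*40 = -24*(-2)*40 = 48*40 = 1920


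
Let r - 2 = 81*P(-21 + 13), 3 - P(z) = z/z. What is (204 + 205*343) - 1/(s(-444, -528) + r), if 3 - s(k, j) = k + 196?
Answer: 29265384/415 ≈ 70519.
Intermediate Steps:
P(z) = 2 (P(z) = 3 - z/z = 3 - 1*1 = 3 - 1 = 2)
s(k, j) = -193 - k (s(k, j) = 3 - (k + 196) = 3 - (196 + k) = 3 + (-196 - k) = -193 - k)
r = 164 (r = 2 + 81*2 = 2 + 162 = 164)
(204 + 205*343) - 1/(s(-444, -528) + r) = (204 + 205*343) - 1/((-193 - 1*(-444)) + 164) = (204 + 70315) - 1/((-193 + 444) + 164) = 70519 - 1/(251 + 164) = 70519 - 1/415 = 29265384/415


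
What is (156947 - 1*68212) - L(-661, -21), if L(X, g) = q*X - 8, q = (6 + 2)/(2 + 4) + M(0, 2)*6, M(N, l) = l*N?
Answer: 268873/3 ≈ 89624.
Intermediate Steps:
M(N, l) = N*l
q = 4/3 (q = (6 + 2)/(2 + 4) + (0*2)*6 = 8/6 + 0*6 = 8*(⅙) + 0 = 4/3 + 0 = 4/3 ≈ 1.3333)
L(X, g) = -8 + 4*X/3 (L(X, g) = 4*X/3 - 8 = -8 + 4*X/3)
(156947 - 1*68212) - L(-661, -21) = (156947 - 1*68212) - (-8 + (4/3)*(-661)) = (156947 - 68212) - (-8 - 2644/3) = 88735 - 1*(-2668/3) = 88735 + 2668/3 = 268873/3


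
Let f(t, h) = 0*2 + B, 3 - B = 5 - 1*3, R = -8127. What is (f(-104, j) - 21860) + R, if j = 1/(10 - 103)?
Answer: -29986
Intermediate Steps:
j = -1/93 (j = 1/(-93) = -1/93 ≈ -0.010753)
B = 1 (B = 3 - (5 - 1*3) = 3 - (5 - 3) = 3 - 1*2 = 3 - 2 = 1)
f(t, h) = 1 (f(t, h) = 0*2 + 1 = 0 + 1 = 1)
(f(-104, j) - 21860) + R = (1 - 21860) - 8127 = -21859 - 8127 = -29986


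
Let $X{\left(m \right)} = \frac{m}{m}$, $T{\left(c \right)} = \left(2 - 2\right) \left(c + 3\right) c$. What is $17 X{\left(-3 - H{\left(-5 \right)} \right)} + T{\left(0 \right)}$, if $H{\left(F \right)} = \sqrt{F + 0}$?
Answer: $17$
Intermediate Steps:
$H{\left(F \right)} = \sqrt{F}$
$T{\left(c \right)} = 0$ ($T{\left(c \right)} = 0 \left(3 + c\right) c = 0 c = 0$)
$X{\left(m \right)} = 1$
$17 X{\left(-3 - H{\left(-5 \right)} \right)} + T{\left(0 \right)} = 17 \cdot 1 + 0 = 17 + 0 = 17$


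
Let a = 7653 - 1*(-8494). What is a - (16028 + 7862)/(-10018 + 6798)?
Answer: 5201723/322 ≈ 16154.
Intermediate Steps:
a = 16147 (a = 7653 + 8494 = 16147)
a - (16028 + 7862)/(-10018 + 6798) = 16147 - (16028 + 7862)/(-10018 + 6798) = 16147 - 23890/(-3220) = 16147 - 23890*(-1)/3220 = 16147 - 1*(-2389/322) = 16147 + 2389/322 = 5201723/322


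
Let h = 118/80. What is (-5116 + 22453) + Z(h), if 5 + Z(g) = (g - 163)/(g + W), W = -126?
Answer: 86337153/4981 ≈ 17333.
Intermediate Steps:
h = 59/40 (h = 118*(1/80) = 59/40 ≈ 1.4750)
Z(g) = -5 + (-163 + g)/(-126 + g) (Z(g) = -5 + (g - 163)/(g - 126) = -5 + (-163 + g)/(-126 + g))
(-5116 + 22453) + Z(h) = (-5116 + 22453) + (467 - 4*59/40)/(-126 + 59/40) = 17337 + (467 - 59/10)/(-4981/40) = 17337 - 40/4981*4611/10 = 17337 - 18444/4981 = 86337153/4981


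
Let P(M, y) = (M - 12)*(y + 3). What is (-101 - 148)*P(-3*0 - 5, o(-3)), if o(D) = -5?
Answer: -8466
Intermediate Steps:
P(M, y) = (-12 + M)*(3 + y)
(-101 - 148)*P(-3*0 - 5, o(-3)) = (-101 - 148)*(-36 - 12*(-5) + 3*(-3*0 - 5) + (-3*0 - 5)*(-5)) = -249*(-36 + 60 + 3*(0 - 5) + (0 - 5)*(-5)) = -249*(-36 + 60 + 3*(-5) - 5*(-5)) = -249*(-36 + 60 - 15 + 25) = -249*34 = -8466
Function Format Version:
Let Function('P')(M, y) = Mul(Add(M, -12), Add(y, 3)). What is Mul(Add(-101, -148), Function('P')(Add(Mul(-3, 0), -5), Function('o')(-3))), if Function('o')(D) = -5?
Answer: -8466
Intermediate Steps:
Function('P')(M, y) = Mul(Add(-12, M), Add(3, y))
Mul(Add(-101, -148), Function('P')(Add(Mul(-3, 0), -5), Function('o')(-3))) = Mul(Add(-101, -148), Add(-36, Mul(-12, -5), Mul(3, Add(Mul(-3, 0), -5)), Mul(Add(Mul(-3, 0), -5), -5))) = Mul(-249, Add(-36, 60, Mul(3, Add(0, -5)), Mul(Add(0, -5), -5))) = Mul(-249, Add(-36, 60, Mul(3, -5), Mul(-5, -5))) = Mul(-249, Add(-36, 60, -15, 25)) = Mul(-249, 34) = -8466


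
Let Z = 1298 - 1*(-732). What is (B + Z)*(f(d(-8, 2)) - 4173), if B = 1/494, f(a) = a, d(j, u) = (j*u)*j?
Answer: -4056410945/494 ≈ -8.2114e+6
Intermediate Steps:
d(j, u) = u*j²
B = 1/494 ≈ 0.0020243
Z = 2030 (Z = 1298 + 732 = 2030)
(B + Z)*(f(d(-8, 2)) - 4173) = (1/494 + 2030)*(2*(-8)² - 4173) = 1002821*(2*64 - 4173)/494 = 1002821*(128 - 4173)/494 = (1002821/494)*(-4045) = -4056410945/494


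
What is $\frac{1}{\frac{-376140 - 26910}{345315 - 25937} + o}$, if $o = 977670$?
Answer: $\frac{159689}{156122943105} \approx 1.0228 \cdot 10^{-6}$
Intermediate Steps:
$\frac{1}{\frac{-376140 - 26910}{345315 - 25937} + o} = \frac{1}{\frac{-376140 - 26910}{345315 - 25937} + 977670} = \frac{1}{- \frac{403050}{319378} + 977670} = \frac{1}{\left(-403050\right) \frac{1}{319378} + 977670} = \frac{1}{- \frac{201525}{159689} + 977670} = \frac{1}{\frac{156122943105}{159689}} = \frac{159689}{156122943105}$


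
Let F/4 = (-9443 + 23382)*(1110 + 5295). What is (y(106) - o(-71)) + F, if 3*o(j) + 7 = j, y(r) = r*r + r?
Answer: 357128548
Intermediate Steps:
y(r) = r + r² (y(r) = r² + r = r + r²)
o(j) = -7/3 + j/3
F = 357117180 (F = 4*((-9443 + 23382)*(1110 + 5295)) = 4*(13939*6405) = 4*89279295 = 357117180)
(y(106) - o(-71)) + F = (106*(1 + 106) - (-7/3 + (⅓)*(-71))) + 357117180 = (106*107 - (-7/3 - 71/3)) + 357117180 = (11342 - 1*(-26)) + 357117180 = (11342 + 26) + 357117180 = 11368 + 357117180 = 357128548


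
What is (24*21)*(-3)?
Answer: -1512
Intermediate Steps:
(24*21)*(-3) = 504*(-3) = -1512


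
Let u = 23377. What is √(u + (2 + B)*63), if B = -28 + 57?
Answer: √25330 ≈ 159.15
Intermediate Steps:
B = 29
√(u + (2 + B)*63) = √(23377 + (2 + 29)*63) = √(23377 + 31*63) = √(23377 + 1953) = √25330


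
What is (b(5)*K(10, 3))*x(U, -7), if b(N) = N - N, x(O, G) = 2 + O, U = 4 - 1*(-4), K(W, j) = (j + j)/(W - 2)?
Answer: 0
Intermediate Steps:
K(W, j) = 2*j/(-2 + W) (K(W, j) = (2*j)/(-2 + W) = 2*j/(-2 + W))
U = 8 (U = 4 + 4 = 8)
b(N) = 0
(b(5)*K(10, 3))*x(U, -7) = (0*(2*3/(-2 + 10)))*(2 + 8) = (0*(2*3/8))*10 = (0*(2*3*(⅛)))*10 = (0*(¾))*10 = 0*10 = 0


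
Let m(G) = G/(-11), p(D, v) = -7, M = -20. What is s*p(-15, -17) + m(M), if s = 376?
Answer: -28932/11 ≈ -2630.2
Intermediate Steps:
m(G) = -G/11 (m(G) = G*(-1/11) = -G/11)
s*p(-15, -17) + m(M) = 376*(-7) - 1/11*(-20) = -2632 + 20/11 = -28932/11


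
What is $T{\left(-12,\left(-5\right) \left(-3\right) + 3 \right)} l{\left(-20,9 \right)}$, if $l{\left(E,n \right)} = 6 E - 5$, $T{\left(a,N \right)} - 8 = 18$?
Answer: $-3250$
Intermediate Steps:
$T{\left(a,N \right)} = 26$ ($T{\left(a,N \right)} = 8 + 18 = 26$)
$l{\left(E,n \right)} = -5 + 6 E$
$T{\left(-12,\left(-5\right) \left(-3\right) + 3 \right)} l{\left(-20,9 \right)} = 26 \left(-5 + 6 \left(-20\right)\right) = 26 \left(-5 - 120\right) = 26 \left(-125\right) = -3250$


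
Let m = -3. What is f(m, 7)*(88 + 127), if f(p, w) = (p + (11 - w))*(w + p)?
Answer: 860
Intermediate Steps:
f(p, w) = (p + w)*(11 + p - w) (f(p, w) = (11 + p - w)*(p + w) = (p + w)*(11 + p - w))
f(m, 7)*(88 + 127) = ((-3)² - 1*7² + 11*(-3) + 11*7)*(88 + 127) = (9 - 1*49 - 33 + 77)*215 = (9 - 49 - 33 + 77)*215 = 4*215 = 860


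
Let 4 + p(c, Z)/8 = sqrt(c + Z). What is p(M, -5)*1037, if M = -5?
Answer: -33184 + 8296*I*sqrt(10) ≈ -33184.0 + 26234.0*I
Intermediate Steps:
p(c, Z) = -32 + 8*sqrt(Z + c) (p(c, Z) = -32 + 8*sqrt(c + Z) = -32 + 8*sqrt(Z + c))
p(M, -5)*1037 = (-32 + 8*sqrt(-5 - 5))*1037 = (-32 + 8*sqrt(-10))*1037 = (-32 + 8*(I*sqrt(10)))*1037 = (-32 + 8*I*sqrt(10))*1037 = -33184 + 8296*I*sqrt(10)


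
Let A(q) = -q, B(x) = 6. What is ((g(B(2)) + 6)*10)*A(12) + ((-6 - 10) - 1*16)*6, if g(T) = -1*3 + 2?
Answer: -792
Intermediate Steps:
g(T) = -1 (g(T) = -3 + 2 = -1)
((g(B(2)) + 6)*10)*A(12) + ((-6 - 10) - 1*16)*6 = ((-1 + 6)*10)*(-1*12) + ((-6 - 10) - 1*16)*6 = (5*10)*(-12) + (-16 - 16)*6 = 50*(-12) - 32*6 = -600 - 192 = -792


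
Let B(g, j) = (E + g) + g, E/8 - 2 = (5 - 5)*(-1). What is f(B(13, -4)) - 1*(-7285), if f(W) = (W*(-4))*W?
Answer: 229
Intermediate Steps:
E = 16 (E = 16 + 8*((5 - 5)*(-1)) = 16 + 8*(0*(-1)) = 16 + 8*0 = 16 + 0 = 16)
B(g, j) = 16 + 2*g (B(g, j) = (16 + g) + g = 16 + 2*g)
f(W) = -4*W**2 (f(W) = (-4*W)*W = -4*W**2)
f(B(13, -4)) - 1*(-7285) = -4*(16 + 2*13)**2 - 1*(-7285) = -4*(16 + 26)**2 + 7285 = -4*42**2 + 7285 = -4*1764 + 7285 = -7056 + 7285 = 229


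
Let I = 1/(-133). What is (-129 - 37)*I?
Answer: 166/133 ≈ 1.2481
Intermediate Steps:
I = -1/133 ≈ -0.0075188
(-129 - 37)*I = (-129 - 37)*(-1/133) = -166*(-1/133) = 166/133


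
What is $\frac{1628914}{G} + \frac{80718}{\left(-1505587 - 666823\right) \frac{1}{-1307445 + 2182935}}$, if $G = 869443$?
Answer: $- \frac{6143808694872352}{188878666763} \approx -32528.0$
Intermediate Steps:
$\frac{1628914}{G} + \frac{80718}{\left(-1505587 - 666823\right) \frac{1}{-1307445 + 2182935}} = \frac{1628914}{869443} + \frac{80718}{\left(-1505587 - 666823\right) \frac{1}{-1307445 + 2182935}} = 1628914 \cdot \frac{1}{869443} + \frac{80718}{\left(-2172410\right) \frac{1}{875490}} = \frac{1628914}{869443} + \frac{80718}{\left(-2172410\right) \frac{1}{875490}} = \frac{1628914}{869443} + \frac{80718}{- \frac{217241}{87549}} = \frac{1628914}{869443} + 80718 \left(- \frac{87549}{217241}\right) = \frac{1628914}{869443} - \frac{7066780182}{217241} = - \frac{6143808694872352}{188878666763}$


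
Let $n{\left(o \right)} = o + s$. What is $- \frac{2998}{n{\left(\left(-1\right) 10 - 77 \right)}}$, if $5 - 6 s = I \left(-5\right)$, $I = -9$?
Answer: $\frac{8994}{281} \approx 32.007$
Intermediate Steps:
$s = - \frac{20}{3}$ ($s = \frac{5}{6} - \frac{\left(-9\right) \left(-5\right)}{6} = \frac{5}{6} - \frac{15}{2} = - \frac{20}{3} \approx -6.6667$)
$n{\left(o \right)} = - \frac{20}{3} + o$ ($n{\left(o \right)} = o - \frac{20}{3} = - \frac{20}{3} + o$)
$- \frac{2998}{n{\left(\left(-1\right) 10 - 77 \right)}} = - \frac{2998}{- \frac{20}{3} - 87} = - \frac{2998}{- \frac{281}{3}} = \left(-2998\right) \left(- \frac{3}{281}\right) = \frac{8994}{281}$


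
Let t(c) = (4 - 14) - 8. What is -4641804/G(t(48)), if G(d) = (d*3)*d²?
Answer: 128939/486 ≈ 265.31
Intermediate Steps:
t(c) = -18 (t(c) = -10 - 8 = -18)
G(d) = 3*d³ (G(d) = (3*d)*d² = 3*d³)
-4641804/G(t(48)) = -4641804/(3*(-18)³) = -4641804/(3*(-5832)) = -4641804/(-17496) = -4641804*(-1/17496) = 128939/486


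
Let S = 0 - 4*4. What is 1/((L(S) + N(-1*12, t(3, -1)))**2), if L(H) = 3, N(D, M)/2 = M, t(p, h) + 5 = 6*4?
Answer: 1/1681 ≈ 0.00059488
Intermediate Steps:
t(p, h) = 19 (t(p, h) = -5 + 6*4 = -5 + 24 = 19)
N(D, M) = 2*M
S = -16 (S = 0 - 16 = -16)
1/((L(S) + N(-1*12, t(3, -1)))**2) = 1/((3 + 2*19)**2) = 1/((3 + 38)**2) = 1/(41**2) = 1/1681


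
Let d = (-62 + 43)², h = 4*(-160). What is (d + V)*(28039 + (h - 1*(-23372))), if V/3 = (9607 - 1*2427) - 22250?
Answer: -2277028579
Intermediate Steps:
h = -640
d = 361 (d = (-19)² = 361)
V = -45210 (V = 3*((9607 - 1*2427) - 22250) = 3*((9607 - 2427) - 22250) = 3*(7180 - 22250) = 3*(-15070) = -45210)
(d + V)*(28039 + (h - 1*(-23372))) = (361 - 45210)*(28039 + (-640 - 1*(-23372))) = -44849*(28039 + (-640 + 23372)) = -44849*(28039 + 22732) = -44849*50771 = -2277028579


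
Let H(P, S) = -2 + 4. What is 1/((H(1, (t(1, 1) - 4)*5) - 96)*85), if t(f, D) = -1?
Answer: -1/7990 ≈ -0.00012516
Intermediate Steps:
H(P, S) = 2
1/((H(1, (t(1, 1) - 4)*5) - 96)*85) = 1/((2 - 96)*85) = 1/(-94*85) = 1/(-7990) = -1/7990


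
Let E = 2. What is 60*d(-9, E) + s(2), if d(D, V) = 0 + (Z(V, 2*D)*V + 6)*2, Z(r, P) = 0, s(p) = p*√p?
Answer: 720 + 2*√2 ≈ 722.83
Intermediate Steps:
s(p) = p^(3/2)
d(D, V) = 12 (d(D, V) = 0 + (0*V + 6)*2 = 0 + (0 + 6)*2 = 0 + 6*2 = 0 + 12 = 12)
60*d(-9, E) + s(2) = 60*12 + 2^(3/2) = 720 + 2*√2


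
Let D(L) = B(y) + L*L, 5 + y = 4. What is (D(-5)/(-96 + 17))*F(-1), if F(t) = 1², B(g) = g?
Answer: -24/79 ≈ -0.30380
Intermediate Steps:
y = -1 (y = -5 + 4 = -1)
F(t) = 1
D(L) = -1 + L² (D(L) = -1 + L*L = -1 + L²)
(D(-5)/(-96 + 17))*F(-1) = ((-1 + (-5)²)/(-96 + 17))*1 = ((-1 + 25)/(-79))*1 = (24*(-1/79))*1 = -24/79*1 = -24/79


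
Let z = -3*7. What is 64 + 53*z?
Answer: -1049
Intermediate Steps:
z = -21
64 + 53*z = 64 + 53*(-21) = 64 - 1113 = -1049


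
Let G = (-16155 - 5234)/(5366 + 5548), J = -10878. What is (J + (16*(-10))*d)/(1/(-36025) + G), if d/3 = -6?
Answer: 3144628446300/770549639 ≈ 4081.0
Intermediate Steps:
d = -18 (d = 3*(-6) = -18)
G = -21389/10914 ≈ -1.9598
(J + (16*(-10))*d)/(1/(-36025) + G) = (-10878 + (16*(-10))*(-18))/(1/(-36025) - 21389/10914) = (-10878 - 160*(-18))/(-1/36025 - 21389/10914) = (-10878 + 2880)/(-770549639/393176850) = -7998*(-393176850/770549639) = 3144628446300/770549639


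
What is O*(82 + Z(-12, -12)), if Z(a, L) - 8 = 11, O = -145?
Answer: -14645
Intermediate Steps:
Z(a, L) = 19 (Z(a, L) = 8 + 11 = 19)
O*(82 + Z(-12, -12)) = -145*(82 + 19) = -145*101 = -14645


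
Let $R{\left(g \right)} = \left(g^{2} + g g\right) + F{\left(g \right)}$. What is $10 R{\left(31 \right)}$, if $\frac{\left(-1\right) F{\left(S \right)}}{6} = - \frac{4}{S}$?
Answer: $\frac{596060}{31} \approx 19228.0$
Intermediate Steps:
$F{\left(S \right)} = \frac{24}{S}$ ($F{\left(S \right)} = - 6 \left(- \frac{4}{S}\right) = \frac{24}{S}$)
$R{\left(g \right)} = 2 g^{2} + \frac{24}{g}$ ($R{\left(g \right)} = \left(g^{2} + g g\right) + \frac{24}{g} = \left(g^{2} + g^{2}\right) + \frac{24}{g} = 2 g^{2} + \frac{24}{g}$)
$10 R{\left(31 \right)} = 10 \frac{2 \left(12 + 31^{3}\right)}{31} = 10 \cdot 2 \cdot \frac{1}{31} \left(12 + 29791\right) = 10 \cdot 2 \cdot \frac{1}{31} \cdot 29803 = 10 \cdot \frac{59606}{31} = \frac{596060}{31}$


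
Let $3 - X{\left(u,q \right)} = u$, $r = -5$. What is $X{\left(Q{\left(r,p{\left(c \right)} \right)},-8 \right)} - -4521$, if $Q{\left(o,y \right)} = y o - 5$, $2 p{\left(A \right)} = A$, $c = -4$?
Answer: $4519$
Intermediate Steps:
$p{\left(A \right)} = \frac{A}{2}$
$Q{\left(o,y \right)} = -5 + o y$ ($Q{\left(o,y \right)} = o y - 5 = -5 + o y$)
$X{\left(u,q \right)} = 3 - u$
$X{\left(Q{\left(r,p{\left(c \right)} \right)},-8 \right)} - -4521 = \left(3 - \left(-5 - 5 \cdot \frac{1}{2} \left(-4\right)\right)\right) - -4521 = \left(3 - \left(-5 - -10\right)\right) + 4521 = \left(3 - \left(-5 + 10\right)\right) + 4521 = \left(3 - 5\right) + 4521 = -2 + 4521 = 4519$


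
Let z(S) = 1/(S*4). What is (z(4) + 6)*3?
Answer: 291/16 ≈ 18.188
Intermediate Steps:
z(S) = 1/(4*S)
(z(4) + 6)*3 = ((¼)/4 + 6)*3 = ((¼)*(¼) + 6)*3 = (1/16 + 6)*3 = (97/16)*3 = 291/16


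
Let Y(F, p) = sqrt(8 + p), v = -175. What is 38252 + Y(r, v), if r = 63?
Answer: 38252 + I*sqrt(167) ≈ 38252.0 + 12.923*I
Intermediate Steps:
38252 + Y(r, v) = 38252 + sqrt(8 - 175) = 38252 + sqrt(-167) = 38252 + I*sqrt(167)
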